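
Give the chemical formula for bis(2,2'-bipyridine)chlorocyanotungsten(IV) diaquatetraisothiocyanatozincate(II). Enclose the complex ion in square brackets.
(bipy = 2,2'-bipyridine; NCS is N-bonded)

[W(bipy)2Cl(CN)][Zn(H2O)2(NCS)4]

Cation [W…]: ligand charges -2, W(IV) ⇒ ion charge 2+.
Anion [Zn…]: ligand charges -4, Zn(II) ⇒ ion charge 2−.
One 2+ cation balances one 2− anion.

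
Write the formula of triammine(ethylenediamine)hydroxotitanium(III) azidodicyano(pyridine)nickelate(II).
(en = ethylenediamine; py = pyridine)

Cation [Ti…]: ligand charges -1, Ti(III) ⇒ ion charge 2+.
Anion [Ni…]: ligand charges -3, Ni(II) ⇒ ion charge 1−.
One 2+ cation requires 2 of the 1− anion.

[Ti(en)(NH3)3(OH)][Ni(CN)2(N3)(py)]2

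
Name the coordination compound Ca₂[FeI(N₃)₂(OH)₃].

The 2 calcium counter-ions carry a total charge of +4, so each complex ion is 4−.
Ligand charges: 2×azido (-1 each), 1×iodo (-1 each), 3×hydroxo (-1 each); total -6. So Fe + (-6) = 4−, giving Fe = +2.
Ligands are named alphabetically: azido before hydroxo before iodo.
The complex ion is anionic, so iron takes the -ate form ferrate(II).

calcium diazidotrihydroxoiodoferrate(II)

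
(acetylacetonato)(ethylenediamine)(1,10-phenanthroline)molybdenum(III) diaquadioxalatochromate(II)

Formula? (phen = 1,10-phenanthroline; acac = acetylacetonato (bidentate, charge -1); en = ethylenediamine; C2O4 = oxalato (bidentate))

[Mo(acac)(en)(phen)][Cr(C2O4)2(H2O)2]

Cation [Mo…]: ligand charges -1, Mo(III) ⇒ ion charge 2+.
Anion [Cr…]: ligand charges -4, Cr(II) ⇒ ion charge 2−.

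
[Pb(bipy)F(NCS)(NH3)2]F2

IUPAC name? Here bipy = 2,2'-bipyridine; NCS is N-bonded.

diammine(2,2'-bipyridine)fluoroisothiocyanatolead(IV) fluoride

The 2 fluoride counter-ions carry a total charge of -2, so each complex ion is 2+.
Ligand charges: 2×ammine (neutral), 1×fluoro (-1 each), 1×2,2'-bipyridine (neutral), 1×isothiocyanato (-1 each); total -2. So Pb + (-2) = 2+, giving Pb = +4.
Ligands are named alphabetically: ammine before bipyridine before fluoro before isothiocyanato.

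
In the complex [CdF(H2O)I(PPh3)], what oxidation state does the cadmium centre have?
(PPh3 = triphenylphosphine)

+2

No counter-ion: the bracketed complex is neutral.
Ligand charges: 1×PPh3 neutral; 1×I = -1; 1×H2O neutral; 1×F = -1; sum -2.
Cd + (-2) = 0 ⇒ Cd is +2.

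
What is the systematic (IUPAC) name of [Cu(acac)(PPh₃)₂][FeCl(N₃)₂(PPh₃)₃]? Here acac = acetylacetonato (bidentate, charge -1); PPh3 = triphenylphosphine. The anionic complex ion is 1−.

(acetylacetonato)bis(triphenylphosphine)copper(II) diazidochlorotris(triphenylphosphine)ferrate(II)

Both ions are complex: the cation is named first with the plain metal name, the anion second with the -ate form; each ion's ligands are alphabetised independently.
The complex anion is given as 1−; its ligand charges sum to -3, so Fe = +2.
A 1:1 salt means the cation carries the equal and opposite charge, 1+.
Cation: ligand charges sum to -1; for the ion to be 1+, Cu = +2.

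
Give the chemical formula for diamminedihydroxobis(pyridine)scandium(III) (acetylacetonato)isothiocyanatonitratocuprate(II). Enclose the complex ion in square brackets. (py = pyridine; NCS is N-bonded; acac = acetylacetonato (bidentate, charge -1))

Cation [Sc…]: ligand charges -2, Sc(III) ⇒ ion charge 1+.
Anion [Cu…]: ligand charges -3, Cu(II) ⇒ ion charge 1−.
One 1+ cation balances one 1− anion.

[Sc(NH3)2(OH)2(py)2][Cu(acac)(NCS)(NO3)]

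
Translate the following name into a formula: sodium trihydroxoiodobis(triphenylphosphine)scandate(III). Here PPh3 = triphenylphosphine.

Na[ScI(OH)3(PPh3)2]

Ligands: 2 triphenylphosphine (PPh3, neutral), 3 hydroxo (OH, -1), 1 iodo (I, -1). Ligand charge sum = -4.
Charge balance with sodium (+1) requires 1 complex ion per 1 sodium.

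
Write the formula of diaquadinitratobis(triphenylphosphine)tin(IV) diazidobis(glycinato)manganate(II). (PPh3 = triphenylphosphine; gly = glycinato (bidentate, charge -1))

[Sn(H2O)2(NO3)2(PPh3)2][Mn(gly)2(N3)2]

Cation [Sn…]: ligand charges -2, Sn(IV) ⇒ ion charge 2+.
Anion [Mn…]: ligand charges -4, Mn(II) ⇒ ion charge 2−.
One 2+ cation balances one 2− anion.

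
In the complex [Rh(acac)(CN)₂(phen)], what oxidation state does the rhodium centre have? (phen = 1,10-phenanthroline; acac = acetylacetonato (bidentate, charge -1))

No counter-ion: the bracketed complex is neutral.
Ligand charges: 1×phen neutral; 1×acac = -1; 2×CN = -2; sum -3.
Rh + (-3) = 0 ⇒ Rh is +3.

+3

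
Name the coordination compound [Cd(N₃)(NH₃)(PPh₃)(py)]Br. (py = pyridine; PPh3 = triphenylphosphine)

The 1 bromide counter-ion carries a total charge of -1, so each complex ion is 1+.
Ligand charges: 1×ammine (neutral), 1×azido (-1 each), 1×pyridine (neutral), 1×triphenylphosphine (neutral); total -1. So Cd + (-1) = 1+, giving Cd = +2.
Ligands are named alphabetically: ammine before azido before pyridine before triphenylphosphine.

ammineazido(pyridine)(triphenylphosphine)cadmium(II) bromide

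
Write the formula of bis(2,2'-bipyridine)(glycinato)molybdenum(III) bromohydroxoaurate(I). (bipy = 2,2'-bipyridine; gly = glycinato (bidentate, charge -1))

Cation [Mo…]: ligand charges -1, Mo(III) ⇒ ion charge 2+.
Anion [Au…]: ligand charges -2, Au(I) ⇒ ion charge 1−.

[Mo(bipy)2(gly)][AuBr(OH)]2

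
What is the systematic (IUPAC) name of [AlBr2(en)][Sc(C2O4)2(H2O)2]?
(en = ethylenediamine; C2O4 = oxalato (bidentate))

Both ions are complex: the cation is named first with the plain metal name, the anion second with the -ate form; each ion's ligands are alphabetised independently.
Aluminium is always +3 in its complexes; the cation's ligand charges sum to -2, so the complex cation is 1+.
A 1:1 salt means the anion carries the equal and opposite charge, 1−.
Anion: ligand charges sum to -4; for the ion to be 1−, Sc = +3.

dibromo(ethylenediamine)aluminium(III) diaquadioxalatoscandate(III)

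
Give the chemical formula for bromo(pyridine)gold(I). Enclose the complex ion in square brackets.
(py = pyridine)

[AuBr(py)]

Ligands: 1 bromo (Br, -1), 1 pyridine (py, neutral). Ligand charge sum = -1.
With Au in oxidation state +1, the complex ion is [Au...].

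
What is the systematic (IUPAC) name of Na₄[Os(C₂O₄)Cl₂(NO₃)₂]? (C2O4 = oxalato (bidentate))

sodium dichlorodinitratooxalatoosmate(II)

The 4 sodium counter-ions carry a total charge of +4, so each complex ion is 4−.
Ligand charges: 2×chloro (-1 each), 1×oxalato (-2 each), 2×nitrato (-1 each); total -6. So Os + (-6) = 4−, giving Os = +2.
The complex ion is anionic, so osmium takes the -ate form osmate(II).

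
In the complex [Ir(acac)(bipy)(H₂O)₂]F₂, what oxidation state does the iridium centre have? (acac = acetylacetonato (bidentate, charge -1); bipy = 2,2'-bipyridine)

2 fluoride outside the brackets (-1 each) → the complex ion is 2+.
Ligand charges: 1×acac = -1; 1×bipy neutral; 2×H2O neutral; sum -1.
Ir + (-1) = 2+ ⇒ Ir is +3.

+3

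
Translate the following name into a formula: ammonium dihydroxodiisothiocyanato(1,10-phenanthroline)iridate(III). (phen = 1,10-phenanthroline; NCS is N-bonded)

Ligands: 2 hydroxo (OH, -1), 1 1,10-phenanthroline (phen, neutral), 2 isothiocyanato (NCS, -1). Ligand charge sum = -4.
Charge balance with ammonium (+1) requires 1 complex ion per 1 ammonium.

NH4[Ir(NCS)2(OH)2(phen)]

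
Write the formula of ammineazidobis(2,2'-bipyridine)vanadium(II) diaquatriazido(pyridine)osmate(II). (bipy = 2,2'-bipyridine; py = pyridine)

Cation [V…]: ligand charges -1, V(II) ⇒ ion charge 1+.
Anion [Os…]: ligand charges -3, Os(II) ⇒ ion charge 1−.
One 1+ cation balances one 1− anion.

[V(bipy)2(N3)(NH3)][Os(H2O)2(N3)3(py)]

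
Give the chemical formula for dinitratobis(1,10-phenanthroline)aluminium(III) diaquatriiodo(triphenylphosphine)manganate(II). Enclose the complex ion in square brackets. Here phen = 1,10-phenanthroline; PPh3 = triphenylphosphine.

[Al(NO3)2(phen)2][Mn(H2O)2I3(PPh3)]

Cation [Al…]: ligand charges -2, Al(III) ⇒ ion charge 1+.
Anion [Mn…]: ligand charges -3, Mn(II) ⇒ ion charge 1−.
One 1+ cation balances one 1− anion.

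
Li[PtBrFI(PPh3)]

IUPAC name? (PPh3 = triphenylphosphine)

The 1 lithium counter-ion carries a total charge of +1, so each complex ion is 1−.
Ligand charges: 1×triphenylphosphine (neutral), 1×fluoro (-1 each), 1×iodo (-1 each), 1×bromo (-1 each); total -3. So Pt + (-3) = 1−, giving Pt = +2.
The complex ion is anionic, so platinum takes the -ate form platinate(II).

lithium bromofluoroiodo(triphenylphosphine)platinate(II)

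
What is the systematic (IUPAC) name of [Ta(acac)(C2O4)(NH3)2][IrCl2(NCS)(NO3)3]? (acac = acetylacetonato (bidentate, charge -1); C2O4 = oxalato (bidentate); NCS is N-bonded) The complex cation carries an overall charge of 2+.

(acetylacetonato)diammineoxalatotantalum(V) dichloroisothiocyanatotrinitratoiridate(IV)

Both ions are complex: the cation is named first with the plain metal name, the anion second with the -ate form; each ion's ligands are alphabetised independently.
The complex cation is given as 2+; its ligand charges sum to -3, so Ta = +5.
A 1:1 salt means the anion carries the equal and opposite charge, 2−.
Anion: ligand charges sum to -6; for the ion to be 2−, Ir = +4.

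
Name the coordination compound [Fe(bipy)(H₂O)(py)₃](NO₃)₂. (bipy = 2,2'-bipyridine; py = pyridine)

The 2 nitrate counter-ions carry a total charge of -2, so each complex ion is 2+.
Ligand charges: 1×2,2'-bipyridine (neutral), 3×pyridine (neutral), 1×aqua (neutral); total 0. So Fe + (0) = 2+, giving Fe = +2.
Ligands are named alphabetically: aqua before bipyridine before pyridine.

aqua(2,2'-bipyridine)tris(pyridine)iron(II) nitrate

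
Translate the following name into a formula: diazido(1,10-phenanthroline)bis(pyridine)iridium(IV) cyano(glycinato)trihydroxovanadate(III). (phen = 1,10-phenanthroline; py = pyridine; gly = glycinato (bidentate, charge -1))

[Ir(N3)2(phen)(py)2][V(CN)(gly)(OH)3]

Cation [Ir…]: ligand charges -2, Ir(IV) ⇒ ion charge 2+.
Anion [V…]: ligand charges -5, V(III) ⇒ ion charge 2−.
One 2+ cation balances one 2− anion.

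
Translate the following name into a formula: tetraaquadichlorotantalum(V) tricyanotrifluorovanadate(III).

Cation [Ta…]: ligand charges -2, Ta(V) ⇒ ion charge 3+.
Anion [V…]: ligand charges -6, V(III) ⇒ ion charge 3−.

[TaCl2(H2O)4][V(CN)3F3]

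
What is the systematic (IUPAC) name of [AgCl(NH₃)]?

amminechlorosilver(I)

There is no counter-ion, so the complex is neutral overall.
Ligand charges: 1×ammine (neutral), 1×chloro (-1 each); total -1. So Ag + (-1) = 0, giving Ag = +1.
Ligands are named alphabetically: ammine before chloro.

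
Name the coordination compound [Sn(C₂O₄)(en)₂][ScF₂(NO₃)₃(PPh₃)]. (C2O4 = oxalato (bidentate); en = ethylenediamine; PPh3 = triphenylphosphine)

bis(ethylenediamine)oxalatotin(IV) difluorotrinitrato(triphenylphosphine)scandate(III)

Both ions are complex: the cation is named first with the plain metal name, the anion second with the -ate form; each ion's ligands are alphabetised independently.
Scandium is always +3 in its complexes; the anion's ligand charges sum to -5, so the complex anion is 2−.
A 1:1 salt means the cation carries the equal and opposite charge, 2+.
Cation: ligand charges sum to -2; for the ion to be 2+, Sn = +4.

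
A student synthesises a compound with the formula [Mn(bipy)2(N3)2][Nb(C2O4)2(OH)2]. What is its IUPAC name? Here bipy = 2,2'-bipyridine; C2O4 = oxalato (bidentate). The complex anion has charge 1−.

Both ions are complex: the cation is named first with the plain metal name, the anion second with the -ate form; each ion's ligands are alphabetised independently.
The complex anion is given as 1−; its ligand charges sum to -6, so Nb = +5.
A 1:1 salt means the cation carries the equal and opposite charge, 1+.
Cation: ligand charges sum to -2; for the ion to be 1+, Mn = +3.

diazidobis(2,2'-bipyridine)manganese(III) dihydroxodioxalatoniobate(V)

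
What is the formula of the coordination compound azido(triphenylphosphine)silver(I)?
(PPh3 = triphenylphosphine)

Ligands: 1 triphenylphosphine (PPh3, neutral), 1 azido (N3, -1). Ligand charge sum = -1.
With Ag in oxidation state +1, the complex ion is [Ag...].

[Ag(N3)(PPh3)]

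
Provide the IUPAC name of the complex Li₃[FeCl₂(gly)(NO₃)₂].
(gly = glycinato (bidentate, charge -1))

lithium dichloro(glycinato)dinitratoferrate(II)

The 3 lithium counter-ions carry a total charge of +3, so each complex ion is 3−.
Ligand charges: 1×glycinato (-1 each), 2×nitrato (-1 each), 2×chloro (-1 each); total -5. So Fe + (-5) = 3−, giving Fe = +2.
Ligands are named alphabetically: chloro before glycinato before nitrato.
The complex ion is anionic, so iron takes the -ate form ferrate(II).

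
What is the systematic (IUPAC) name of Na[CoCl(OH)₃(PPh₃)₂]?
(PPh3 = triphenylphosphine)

The 1 sodium counter-ion carries a total charge of +1, so each complex ion is 1−.
Ligand charges: 3×hydroxo (-1 each), 2×triphenylphosphine (neutral), 1×chloro (-1 each); total -4. So Co + (-4) = 1−, giving Co = +3.
The complex ion is anionic, so cobalt takes the -ate form cobaltate(III).

sodium chlorotrihydroxobis(triphenylphosphine)cobaltate(III)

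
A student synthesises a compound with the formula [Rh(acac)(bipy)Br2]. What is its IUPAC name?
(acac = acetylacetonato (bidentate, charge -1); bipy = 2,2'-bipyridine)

There is no counter-ion, so the complex is neutral overall.
Ligand charges: 1×acetylacetonato (-1 each), 2×bromo (-1 each), 1×2,2'-bipyridine (neutral); total -3. So Rh + (-3) = 0, giving Rh = +3.
Ligands are named alphabetically: acetylacetonato before bipyridine before bromo.

(acetylacetonato)(2,2'-bipyridine)dibromorhodium(III)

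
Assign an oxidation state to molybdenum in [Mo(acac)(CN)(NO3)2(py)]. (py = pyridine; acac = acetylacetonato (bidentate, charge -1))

+4

No counter-ion: the bracketed complex is neutral.
Ligand charges: 1×py neutral; 1×acac = -1; 1×CN = -1; 2×NO3 = -2; sum -4.
Mo + (-4) = 0 ⇒ Mo is +4.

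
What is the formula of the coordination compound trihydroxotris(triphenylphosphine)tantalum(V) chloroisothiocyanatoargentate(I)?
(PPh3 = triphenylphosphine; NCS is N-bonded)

Cation [Ta…]: ligand charges -3, Ta(V) ⇒ ion charge 2+.
Anion [Ag…]: ligand charges -2, Ag(I) ⇒ ion charge 1−.
One 2+ cation requires 2 of the 1− anion.

[Ta(OH)3(PPh3)3][AgCl(NCS)]2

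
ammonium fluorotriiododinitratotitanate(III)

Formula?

Ligands: 2 nitrato (NO3, -1), 1 fluoro (F, -1), 3 iodo (I, -1). Ligand charge sum = -6.
With Ti in oxidation state +3, the complex ion is [Ti...]^3−.
Charge balance with ammonium (+1) requires 1 complex ion per 3 ammonium.

(NH4)3[TiFI3(NO3)2]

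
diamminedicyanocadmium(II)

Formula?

[Cd(CN)2(NH3)2]

Ligands: 2 ammine (NH3, neutral), 2 cyano (CN, -1). Ligand charge sum = -2.
With Cd in oxidation state +2, the complex ion is [Cd...].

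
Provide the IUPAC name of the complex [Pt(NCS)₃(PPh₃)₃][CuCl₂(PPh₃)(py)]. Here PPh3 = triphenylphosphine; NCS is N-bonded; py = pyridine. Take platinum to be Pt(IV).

triisothiocyanatotris(triphenylphosphine)platinum(IV) dichloro(pyridine)(triphenylphosphine)cuprate(I)

Both ions are complex: the cation is named first with the plain metal name, the anion second with the -ate form; each ion's ligands are alphabetised independently.
Pt is given as +4; the cation's ligand charges sum to -3, so the complex cation is 1+.
A 1:1 salt means the anion carries the equal and opposite charge, 1−.
Anion: ligand charges sum to -2; for the ion to be 1−, Cu = +1.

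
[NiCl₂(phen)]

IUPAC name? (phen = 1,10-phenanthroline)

dichloro(1,10-phenanthroline)nickel(II)

There is no counter-ion, so the complex is neutral overall.
Ligand charges: 1×1,10-phenanthroline (neutral), 2×chloro (-1 each); total -2. So Ni + (-2) = 0, giving Ni = +2.
Ligands are named alphabetically: chloro before phenanthroline.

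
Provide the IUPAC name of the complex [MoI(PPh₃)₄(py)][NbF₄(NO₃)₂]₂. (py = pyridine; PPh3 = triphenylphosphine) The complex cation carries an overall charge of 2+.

Both ions are complex: the cation is named first with the plain metal name, the anion second with the -ate form; each ion's ligands are alphabetised independently.
The complex cation is given as 2+; its ligand charges sum to -1, so Mo = +3.
With 2 anions per cation, each anion must be 2/2 = 1−.
Anion: ligand charges sum to -6; for the ion to be 1−, Nb = +5.

iodo(pyridine)tetrakis(triphenylphosphine)molybdenum(III) tetrafluorodinitratoniobate(V)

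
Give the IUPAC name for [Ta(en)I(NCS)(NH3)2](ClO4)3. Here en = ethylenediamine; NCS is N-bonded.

diammine(ethylenediamine)iodoisothiocyanatotantalum(V) perchlorate

The 3 perchlorate counter-ions carry a total charge of -3, so each complex ion is 3+.
Ligand charges: 1×ethylenediamine (neutral), 2×ammine (neutral), 1×iodo (-1 each), 1×isothiocyanato (-1 each); total -2. So Ta + (-2) = 3+, giving Ta = +5.
Ligands are named alphabetically: ammine before ethylenediamine before iodo before isothiocyanato.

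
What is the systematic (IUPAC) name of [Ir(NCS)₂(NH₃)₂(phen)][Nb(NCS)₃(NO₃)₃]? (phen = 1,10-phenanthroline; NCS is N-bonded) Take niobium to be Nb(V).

Nb is given as +5; the anion's ligand charges sum to -6, so the complex anion is 1−.
A 1:1 salt means the cation carries the equal and opposite charge, 1+.
Cation: ligand charges sum to -2; for the ion to be 1+, Ir = +3.

diamminediisothiocyanato(1,10-phenanthroline)iridium(III) triisothiocyanatotrinitratoniobate(V)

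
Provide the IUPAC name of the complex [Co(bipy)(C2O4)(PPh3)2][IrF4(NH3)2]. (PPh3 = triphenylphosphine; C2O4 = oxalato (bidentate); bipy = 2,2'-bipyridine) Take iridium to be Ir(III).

Both ions are complex: the cation is named first with the plain metal name, the anion second with the -ate form; each ion's ligands are alphabetised independently.
Ir is given as +3; the anion's ligand charges sum to -4, so the complex anion is 1−.
A 1:1 salt means the cation carries the equal and opposite charge, 1+.
Cation: ligand charges sum to -2; for the ion to be 1+, Co = +3.

(2,2'-bipyridine)oxalatobis(triphenylphosphine)cobalt(III) diamminetetrafluoroiridate(III)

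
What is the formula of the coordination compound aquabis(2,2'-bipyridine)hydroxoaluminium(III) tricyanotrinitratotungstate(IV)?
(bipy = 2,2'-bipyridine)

Cation [Al…]: ligand charges -1, Al(III) ⇒ ion charge 2+.
Anion [W…]: ligand charges -6, W(IV) ⇒ ion charge 2−.
One 2+ cation balances one 2− anion.

[Al(bipy)2(H2O)(OH)][W(CN)3(NO3)3]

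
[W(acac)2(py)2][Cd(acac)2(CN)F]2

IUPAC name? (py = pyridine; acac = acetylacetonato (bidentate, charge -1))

Both ions are complex: the cation is named first with the plain metal name, the anion second with the -ate form; each ion's ligands are alphabetised independently.
Cadmium is always +2 in its complexes; the anion's ligand charges sum to -4, so the complex anion is 2−.
With 2 anions per cation, the cation must be 2×2 = 4+.
Cation: ligand charges sum to -2; for the ion to be 4+, W = +6.

bis(acetylacetonato)bis(pyridine)tungsten(VI) bis(acetylacetonato)cyanofluorocadmate(II)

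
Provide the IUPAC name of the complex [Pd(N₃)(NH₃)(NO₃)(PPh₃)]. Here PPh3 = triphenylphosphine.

ammineazidonitrato(triphenylphosphine)palladium(II)

There is no counter-ion, so the complex is neutral overall.
Ligand charges: 1×triphenylphosphine (neutral), 1×nitrato (-1 each), 1×ammine (neutral), 1×azido (-1 each); total -2. So Pd + (-2) = 0, giving Pd = +2.
Ligands are named alphabetically: ammine before azido before nitrato before triphenylphosphine.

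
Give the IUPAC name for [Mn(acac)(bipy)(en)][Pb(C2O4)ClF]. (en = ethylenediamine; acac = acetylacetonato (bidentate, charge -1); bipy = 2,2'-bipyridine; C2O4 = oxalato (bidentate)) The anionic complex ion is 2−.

Both ions are complex: the cation is named first with the plain metal name, the anion second with the -ate form; each ion's ligands are alphabetised independently.
The complex anion is given as 2−; its ligand charges sum to -4, so Pb = +2.
A 1:1 salt means the cation carries the equal and opposite charge, 2+.
Cation: ligand charges sum to -1; for the ion to be 2+, Mn = +3.

(acetylacetonato)(2,2'-bipyridine)(ethylenediamine)manganese(III) chlorofluorooxalatoplumbate(II)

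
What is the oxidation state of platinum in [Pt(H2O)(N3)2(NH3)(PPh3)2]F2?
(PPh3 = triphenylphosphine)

+4

2 fluoride outside the brackets (-1 each) → the complex ion is 2+.
Ligand charges: 1×NH3 neutral; 2×N3 = -2; 1×H2O neutral; 2×PPh3 neutral; sum -2.
Pt + (-2) = 2+ ⇒ Pt is +4.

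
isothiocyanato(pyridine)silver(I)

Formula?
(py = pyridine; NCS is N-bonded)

[Ag(NCS)(py)]

Ligands: 1 pyridine (py, neutral), 1 isothiocyanato (NCS, -1). Ligand charge sum = -1.
With Ag in oxidation state +1, the complex ion is [Ag...].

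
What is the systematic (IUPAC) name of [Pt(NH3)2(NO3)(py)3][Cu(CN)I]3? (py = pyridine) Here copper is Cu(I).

diamminenitratotris(pyridine)platinum(IV) cyanoiodocuprate(I)

Both ions are complex: the cation is named first with the plain metal name, the anion second with the -ate form; each ion's ligands are alphabetised independently.
Cu is given as +1; the anion's ligand charges sum to -2, so the complex anion is 1−.
With 3 anions per cation, the cation must be 3×1 = 3+.
Cation: ligand charges sum to -1; for the ion to be 3+, Pt = +4.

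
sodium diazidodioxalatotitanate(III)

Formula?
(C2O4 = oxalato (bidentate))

Na3[Ti(C2O4)2(N3)2]

Ligands: 2 oxalato (C2O4, -2), 2 azido (N3, -1). Ligand charge sum = -6.
With Ti in oxidation state +3, the complex ion is [Ti...]^3−.
Charge balance with sodium (+1) requires 1 complex ion per 3 sodium.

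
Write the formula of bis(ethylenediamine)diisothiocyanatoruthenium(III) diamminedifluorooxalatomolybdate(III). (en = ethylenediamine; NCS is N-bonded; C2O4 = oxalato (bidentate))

Cation [Ru…]: ligand charges -2, Ru(III) ⇒ ion charge 1+.
Anion [Mo…]: ligand charges -4, Mo(III) ⇒ ion charge 1−.
One 1+ cation balances one 1− anion.

[Ru(en)2(NCS)2][Mo(C2O4)F2(NH3)2]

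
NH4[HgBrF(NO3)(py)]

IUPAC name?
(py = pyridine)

The 1 ammonium counter-ion carries a total charge of +1, so each complex ion is 1−.
Ligand charges: 1×bromo (-1 each), 1×fluoro (-1 each), 1×nitrato (-1 each), 1×pyridine (neutral); total -3. So Hg + (-3) = 1−, giving Hg = +2.
The complex ion is anionic, so mercury takes the -ate form mercurate(II).

ammonium bromofluoronitrato(pyridine)mercurate(II)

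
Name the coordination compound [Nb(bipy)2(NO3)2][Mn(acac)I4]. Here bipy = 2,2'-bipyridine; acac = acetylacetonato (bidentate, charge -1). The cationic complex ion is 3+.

The complex cation is given as 3+; its ligand charges sum to -2, so Nb = +5.
A 1:1 salt means the anion carries the equal and opposite charge, 3−.
Anion: ligand charges sum to -5; for the ion to be 3−, Mn = +2.

bis(2,2'-bipyridine)dinitratoniobium(V) (acetylacetonato)tetraiodomanganate(II)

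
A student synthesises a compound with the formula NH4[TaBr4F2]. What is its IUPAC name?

The 1 ammonium counter-ion carries a total charge of +1, so each complex ion is 1−.
Ligand charges: 2×fluoro (-1 each), 4×bromo (-1 each); total -6. So Ta + (-6) = 1−, giving Ta = +5.
Ligands are named alphabetically: bromo before fluoro.
The complex ion is anionic, so tantalum takes the -ate form tantalate(V).

ammonium tetrabromodifluorotantalate(V)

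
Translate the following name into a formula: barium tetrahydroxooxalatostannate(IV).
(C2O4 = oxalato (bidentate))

Ligands: 4 hydroxo (OH, -1), 1 oxalato (C2O4, -2). Ligand charge sum = -6.
Charge balance with barium (+2) requires 1 complex ion per 1 barium.

Ba[Sn(C2O4)(OH)4]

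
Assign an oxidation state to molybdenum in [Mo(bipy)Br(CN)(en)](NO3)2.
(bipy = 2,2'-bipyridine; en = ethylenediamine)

+4

2 nitrate outside the brackets (-1 each) → the complex ion is 2+.
Ligand charges: 1×Br = -1; 1×bipy neutral; 1×CN = -1; 1×en neutral; sum -2.
Mo + (-2) = 2+ ⇒ Mo is +4.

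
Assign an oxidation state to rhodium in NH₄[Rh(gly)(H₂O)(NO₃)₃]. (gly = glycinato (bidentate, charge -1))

1 ammonium outside the brackets (+1 each) → the complex ion is 1−.
Ligand charges: 1×gly = -1; 1×H2O neutral; 3×NO3 = -3; sum -4.
Rh + (-4) = 1− ⇒ Rh is +3.

+3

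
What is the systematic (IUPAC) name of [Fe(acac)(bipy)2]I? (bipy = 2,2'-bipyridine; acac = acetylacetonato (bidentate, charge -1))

The 1 iodide counter-ion carries a total charge of -1, so each complex ion is 1+.
Ligand charges: 2×2,2'-bipyridine (neutral), 1×acetylacetonato (-1 each); total -1. So Fe + (-1) = 1+, giving Fe = +2.
Ligands are named alphabetically: acetylacetonato before bipyridine.

(acetylacetonato)bis(2,2'-bipyridine)iron(II) iodide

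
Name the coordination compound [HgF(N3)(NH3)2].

diammineazidofluoromercury(II)

There is no counter-ion, so the complex is neutral overall.
Ligand charges: 2×ammine (neutral), 1×fluoro (-1 each), 1×azido (-1 each); total -2. So Hg + (-2) = 0, giving Hg = +2.
Ligands are named alphabetically: ammine before azido before fluoro.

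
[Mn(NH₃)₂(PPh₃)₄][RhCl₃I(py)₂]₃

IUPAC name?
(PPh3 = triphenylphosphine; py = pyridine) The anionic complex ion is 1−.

diamminetetrakis(triphenylphosphine)manganese(III) trichloroiodobis(pyridine)rhodate(III)

The complex anion is given as 1−; its ligand charges sum to -4, so Rh = +3.
With 3 anions per cation, the cation must be 3×1 = 3+.
Cation: ligand charges sum to 0; for the ion to be 3+, Mn = +3.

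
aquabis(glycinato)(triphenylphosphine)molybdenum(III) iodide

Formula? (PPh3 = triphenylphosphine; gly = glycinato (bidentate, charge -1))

[Mo(gly)2(H2O)(PPh3)]I

Ligands: 1 triphenylphosphine (PPh3, neutral), 2 glycinato (gly, -1), 1 aqua (H2O, neutral). Ligand charge sum = -2.
With Mo in oxidation state +3, the complex ion is [Mo...]^1+.
Charge balance with iodide (-1) requires 1 complex ion per 1 iodide.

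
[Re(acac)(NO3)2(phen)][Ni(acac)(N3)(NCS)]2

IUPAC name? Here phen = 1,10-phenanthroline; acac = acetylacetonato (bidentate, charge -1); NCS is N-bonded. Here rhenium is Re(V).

Re is given as +5; the cation's ligand charges sum to -3, so the complex cation is 2+.
With 2 anions per cation, each anion must be 2/2 = 1−.
Anion: ligand charges sum to -3; for the ion to be 1−, Ni = +2.

(acetylacetonato)dinitrato(1,10-phenanthroline)rhenium(V) (acetylacetonato)azidoisothiocyanatonickelate(II)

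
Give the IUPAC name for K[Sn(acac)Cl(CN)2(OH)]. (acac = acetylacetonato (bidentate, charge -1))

The 1 potassium counter-ion carries a total charge of +1, so each complex ion is 1−.
Ligand charges: 2×cyano (-1 each), 1×chloro (-1 each), 1×acetylacetonato (-1 each), 1×hydroxo (-1 each); total -5. So Sn + (-5) = 1−, giving Sn = +4.
Ligands are named alphabetically: acetylacetonato before chloro before cyano before hydroxo.
The complex ion is anionic, so tin takes the -ate form stannate(IV).

potassium (acetylacetonato)chlorodicyanohydroxostannate(IV)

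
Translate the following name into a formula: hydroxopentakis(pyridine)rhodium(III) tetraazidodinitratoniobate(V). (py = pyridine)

[Rh(OH)(py)5][Nb(N3)4(NO3)2]2

Cation [Rh…]: ligand charges -1, Rh(III) ⇒ ion charge 2+.
Anion [Nb…]: ligand charges -6, Nb(V) ⇒ ion charge 1−.
One 2+ cation requires 2 of the 1− anion.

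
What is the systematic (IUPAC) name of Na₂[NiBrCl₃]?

The 2 sodium counter-ions carry a total charge of +2, so each complex ion is 2−.
Ligand charges: 3×chloro (-1 each), 1×bromo (-1 each); total -4. So Ni + (-4) = 2−, giving Ni = +2.
The complex ion is anionic, so nickel takes the -ate form nickelate(II).

sodium bromotrichloronickelate(II)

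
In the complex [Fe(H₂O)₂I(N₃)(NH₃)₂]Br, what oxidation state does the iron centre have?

1 bromide outside the brackets (-1 each) → the complex ion is 1+.
Ligand charges: 2×NH3 neutral; 1×I = -1; 2×H2O neutral; 1×N3 = -1; sum -2.
Fe + (-2) = 1+ ⇒ Fe is +3.

+3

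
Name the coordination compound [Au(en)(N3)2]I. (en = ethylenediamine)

diazido(ethylenediamine)gold(III) iodide

The 1 iodide counter-ion carries a total charge of -1, so each complex ion is 1+.
Ligand charges: 2×azido (-1 each), 1×ethylenediamine (neutral); total -2. So Au + (-2) = 1+, giving Au = +3.
Ligands are named alphabetically: azido before ethylenediamine.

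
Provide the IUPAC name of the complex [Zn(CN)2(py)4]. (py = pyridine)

There is no counter-ion, so the complex is neutral overall.
Ligand charges: 2×cyano (-1 each), 4×pyridine (neutral); total -2. So Zn + (-2) = 0, giving Zn = +2.
Ligands are named alphabetically: cyano before pyridine.

dicyanotetrakis(pyridine)zinc(II)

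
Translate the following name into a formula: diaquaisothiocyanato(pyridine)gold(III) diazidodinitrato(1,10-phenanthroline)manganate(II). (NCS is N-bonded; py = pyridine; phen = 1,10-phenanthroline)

[Au(H2O)2(NCS)(py)][Mn(N3)2(NO3)2(phen)]

Cation [Au…]: ligand charges -1, Au(III) ⇒ ion charge 2+.
Anion [Mn…]: ligand charges -4, Mn(II) ⇒ ion charge 2−.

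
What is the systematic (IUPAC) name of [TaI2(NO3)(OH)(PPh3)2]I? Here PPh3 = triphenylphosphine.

The 1 iodide counter-ion carries a total charge of -1, so each complex ion is 1+.
Ligand charges: 2×triphenylphosphine (neutral), 1×nitrato (-1 each), 1×hydroxo (-1 each), 2×iodo (-1 each); total -4. So Ta + (-4) = 1+, giving Ta = +5.
Ligands are named alphabetically: hydroxo before iodo before nitrato before triphenylphosphine.

hydroxodiiodonitratobis(triphenylphosphine)tantalum(V) iodide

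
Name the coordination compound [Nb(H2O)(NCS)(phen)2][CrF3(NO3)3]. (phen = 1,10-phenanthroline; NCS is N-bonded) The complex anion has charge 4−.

aquaisothiocyanatobis(1,10-phenanthroline)niobium(V) trifluorotrinitratochromate(II)

Both ions are complex: the cation is named first with the plain metal name, the anion second with the -ate form; each ion's ligands are alphabetised independently.
The complex anion is given as 4−; its ligand charges sum to -6, so Cr = +2.
A 1:1 salt means the cation carries the equal and opposite charge, 4+.
Cation: ligand charges sum to -1; for the ion to be 4+, Nb = +5.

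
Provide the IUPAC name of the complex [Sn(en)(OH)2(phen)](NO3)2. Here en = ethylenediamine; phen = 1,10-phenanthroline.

(ethylenediamine)dihydroxo(1,10-phenanthroline)tin(IV) nitrate

The 2 nitrate counter-ions carry a total charge of -2, so each complex ion is 2+.
Ligand charges: 1×ethylenediamine (neutral), 1×1,10-phenanthroline (neutral), 2×hydroxo (-1 each); total -2. So Sn + (-2) = 2+, giving Sn = +4.
Ligands are named alphabetically: ethylenediamine before hydroxo before phenanthroline.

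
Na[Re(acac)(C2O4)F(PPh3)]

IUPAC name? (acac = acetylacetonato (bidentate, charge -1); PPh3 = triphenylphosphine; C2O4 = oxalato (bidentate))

sodium (acetylacetonato)fluorooxalato(triphenylphosphine)rhenate(III)

The 1 sodium counter-ion carries a total charge of +1, so each complex ion is 1−.
Ligand charges: 1×fluoro (-1 each), 1×acetylacetonato (-1 each), 1×triphenylphosphine (neutral), 1×oxalato (-2 each); total -4. So Re + (-4) = 1−, giving Re = +3.
Ligands are named alphabetically: acetylacetonato before fluoro before oxalato before triphenylphosphine.
The complex ion is anionic, so rhenium takes the -ate form rhenate(III).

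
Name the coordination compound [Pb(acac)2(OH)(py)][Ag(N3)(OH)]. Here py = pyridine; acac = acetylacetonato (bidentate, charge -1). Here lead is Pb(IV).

bis(acetylacetonato)hydroxo(pyridine)lead(IV) azidohydroxoargentate(I)

Both ions are complex: the cation is named first with the plain metal name, the anion second with the -ate form; each ion's ligands are alphabetised independently.
Pb is given as +4; the cation's ligand charges sum to -3, so the complex cation is 1+.
A 1:1 salt means the anion carries the equal and opposite charge, 1−.
Anion: ligand charges sum to -2; for the ion to be 1−, Ag = +1.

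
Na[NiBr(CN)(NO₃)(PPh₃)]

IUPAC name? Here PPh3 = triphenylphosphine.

The 1 sodium counter-ion carries a total charge of +1, so each complex ion is 1−.
Ligand charges: 1×cyano (-1 each), 1×triphenylphosphine (neutral), 1×nitrato (-1 each), 1×bromo (-1 each); total -3. So Ni + (-3) = 1−, giving Ni = +2.
The complex ion is anionic, so nickel takes the -ate form nickelate(II).

sodium bromocyanonitrato(triphenylphosphine)nickelate(II)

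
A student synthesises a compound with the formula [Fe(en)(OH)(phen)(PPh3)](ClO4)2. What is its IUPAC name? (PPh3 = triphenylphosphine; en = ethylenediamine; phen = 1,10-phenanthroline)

(ethylenediamine)hydroxo(1,10-phenanthroline)(triphenylphosphine)iron(III) perchlorate

The 2 perchlorate counter-ions carry a total charge of -2, so each complex ion is 2+.
Ligand charges: 1×triphenylphosphine (neutral), 1×ethylenediamine (neutral), 1×hydroxo (-1 each), 1×1,10-phenanthroline (neutral); total -1. So Fe + (-1) = 2+, giving Fe = +3.
Ligands are named alphabetically: ethylenediamine before hydroxo before phenanthroline before triphenylphosphine.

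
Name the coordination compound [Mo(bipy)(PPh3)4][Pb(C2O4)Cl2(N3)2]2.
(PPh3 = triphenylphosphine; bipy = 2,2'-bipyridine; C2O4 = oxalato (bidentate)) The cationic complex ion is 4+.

Both ions are complex: the cation is named first with the plain metal name, the anion second with the -ate form; each ion's ligands are alphabetised independently.
The complex cation is given as 4+; its ligand charges sum to 0, so Mo = +4.
With 2 anions per cation, each anion must be 4/2 = 2−.
Anion: ligand charges sum to -6; for the ion to be 2−, Pb = +4.

(2,2'-bipyridine)tetrakis(triphenylphosphine)molybdenum(IV) diazidodichlorooxalatoplumbate(IV)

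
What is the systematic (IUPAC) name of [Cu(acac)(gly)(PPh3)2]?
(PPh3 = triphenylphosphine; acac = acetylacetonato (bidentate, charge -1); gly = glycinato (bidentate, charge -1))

(acetylacetonato)(glycinato)bis(triphenylphosphine)copper(II)

There is no counter-ion, so the complex is neutral overall.
Ligand charges: 2×triphenylphosphine (neutral), 1×acetylacetonato (-1 each), 1×glycinato (-1 each); total -2. So Cu + (-2) = 0, giving Cu = +2.
Ligands are named alphabetically: acetylacetonato before glycinato before triphenylphosphine.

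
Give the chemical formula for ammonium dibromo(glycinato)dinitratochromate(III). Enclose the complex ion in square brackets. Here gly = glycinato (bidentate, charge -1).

(NH4)2[CrBr2(gly)(NO3)2]

Ligands: 1 glycinato (gly, -1), 2 nitrato (NO3, -1), 2 bromo (Br, -1). Ligand charge sum = -5.
Charge balance with ammonium (+1) requires 1 complex ion per 2 ammonium.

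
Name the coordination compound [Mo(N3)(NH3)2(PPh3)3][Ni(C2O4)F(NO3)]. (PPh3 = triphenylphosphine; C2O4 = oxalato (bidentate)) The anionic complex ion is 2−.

Both ions are complex: the cation is named first with the plain metal name, the anion second with the -ate form; each ion's ligands are alphabetised independently.
The complex anion is given as 2−; its ligand charges sum to -4, so Ni = +2.
A 1:1 salt means the cation carries the equal and opposite charge, 2+.
Cation: ligand charges sum to -1; for the ion to be 2+, Mo = +3.

diammineazidotris(triphenylphosphine)molybdenum(III) fluoronitratooxalatonickelate(II)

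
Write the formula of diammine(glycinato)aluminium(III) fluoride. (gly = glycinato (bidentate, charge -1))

Ligands: 2 ammine (NH3, neutral), 1 glycinato (gly, -1). Ligand charge sum = -1.
Charge balance with fluoride (-1) requires 1 complex ion per 2 fluoride.

[Al(gly)(NH3)2]F2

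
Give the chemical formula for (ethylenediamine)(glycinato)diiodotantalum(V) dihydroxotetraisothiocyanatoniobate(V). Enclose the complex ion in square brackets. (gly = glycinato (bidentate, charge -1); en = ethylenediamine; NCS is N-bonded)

Cation [Ta…]: ligand charges -3, Ta(V) ⇒ ion charge 2+.
Anion [Nb…]: ligand charges -6, Nb(V) ⇒ ion charge 1−.
One 2+ cation requires 2 of the 1− anion.

[Ta(en)(gly)I2][Nb(NCS)4(OH)2]2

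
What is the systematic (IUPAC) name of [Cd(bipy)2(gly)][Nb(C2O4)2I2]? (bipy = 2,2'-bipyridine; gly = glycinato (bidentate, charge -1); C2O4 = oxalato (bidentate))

bis(2,2'-bipyridine)(glycinato)cadmium(II) diiododioxalatoniobate(V)

Both ions are complex: the cation is named first with the plain metal name, the anion second with the -ate form; each ion's ligands are alphabetised independently.
Cadmium is always +2 in its complexes; the cation's ligand charges sum to -1, so the complex cation is 1+.
A 1:1 salt means the anion carries the equal and opposite charge, 1−.
Anion: ligand charges sum to -6; for the ion to be 1−, Nb = +5.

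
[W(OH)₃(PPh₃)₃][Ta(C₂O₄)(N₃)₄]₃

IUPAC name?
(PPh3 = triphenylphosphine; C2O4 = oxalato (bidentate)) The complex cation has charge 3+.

The complex cation is given as 3+; its ligand charges sum to -3, so W = +6.
With 3 anions per cation, each anion must be 3/3 = 1−.
Anion: ligand charges sum to -6; for the ion to be 1−, Ta = +5.

trihydroxotris(triphenylphosphine)tungsten(VI) tetraazidooxalatotantalate(V)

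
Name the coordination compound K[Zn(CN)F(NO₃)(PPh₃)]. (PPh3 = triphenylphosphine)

The 1 potassium counter-ion carries a total charge of +1, so each complex ion is 1−.
Ligand charges: 1×cyano (-1 each), 1×nitrato (-1 each), 1×fluoro (-1 each), 1×triphenylphosphine (neutral); total -3. So Zn + (-3) = 1−, giving Zn = +2.
The complex ion is anionic, so zinc takes the -ate form zincate(II).

potassium cyanofluoronitrato(triphenylphosphine)zincate(II)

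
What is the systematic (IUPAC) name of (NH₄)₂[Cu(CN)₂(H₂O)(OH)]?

ammonium aquadicyanohydroxocuprate(I)

The 2 ammonium counter-ions carry a total charge of +2, so each complex ion is 2−.
Ligand charges: 1×aqua (neutral), 1×hydroxo (-1 each), 2×cyano (-1 each); total -3. So Cu + (-3) = 2−, giving Cu = +1.
Ligands are named alphabetically: aqua before cyano before hydroxo.
The complex ion is anionic, so copper takes the -ate form cuprate(I).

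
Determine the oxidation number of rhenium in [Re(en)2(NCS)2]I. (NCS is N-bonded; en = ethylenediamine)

+3

1 iodide outside the brackets (-1 each) → the complex ion is 1+.
Ligand charges: 2×NCS = -2; 2×en neutral; sum -2.
Re + (-2) = 1+ ⇒ Re is +3.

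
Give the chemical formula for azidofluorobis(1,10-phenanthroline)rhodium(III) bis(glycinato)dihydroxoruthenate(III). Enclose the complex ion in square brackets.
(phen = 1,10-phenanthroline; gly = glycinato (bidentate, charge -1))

Cation [Rh…]: ligand charges -2, Rh(III) ⇒ ion charge 1+.
Anion [Ru…]: ligand charges -4, Ru(III) ⇒ ion charge 1−.

[RhF(N3)(phen)2][Ru(gly)2(OH)2]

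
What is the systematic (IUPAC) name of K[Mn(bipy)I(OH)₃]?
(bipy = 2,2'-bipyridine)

potassium (2,2'-bipyridine)trihydroxoiodomanganate(III)

The 1 potassium counter-ion carries a total charge of +1, so each complex ion is 1−.
Ligand charges: 3×hydroxo (-1 each), 1×iodo (-1 each), 1×2,2'-bipyridine (neutral); total -4. So Mn + (-4) = 1−, giving Mn = +3.
Ligands are named alphabetically: bipyridine before hydroxo before iodo.
The complex ion is anionic, so manganese takes the -ate form manganate(III).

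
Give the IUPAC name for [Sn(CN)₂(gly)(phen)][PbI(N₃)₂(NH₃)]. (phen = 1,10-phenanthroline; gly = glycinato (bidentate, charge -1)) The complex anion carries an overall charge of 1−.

dicyano(glycinato)(1,10-phenanthroline)tin(IV) amminediazidoiodoplumbate(II)

Both ions are complex: the cation is named first with the plain metal name, the anion second with the -ate form; each ion's ligands are alphabetised independently.
The complex anion is given as 1−; its ligand charges sum to -3, so Pb = +2.
A 1:1 salt means the cation carries the equal and opposite charge, 1+.
Cation: ligand charges sum to -3; for the ion to be 1+, Sn = +4.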